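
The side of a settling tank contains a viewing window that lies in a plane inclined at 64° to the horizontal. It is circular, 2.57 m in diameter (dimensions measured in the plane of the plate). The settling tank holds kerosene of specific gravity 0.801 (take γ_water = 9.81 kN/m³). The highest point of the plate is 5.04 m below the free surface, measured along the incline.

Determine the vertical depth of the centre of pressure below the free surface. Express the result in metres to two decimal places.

γ = 0.801 × 9.81 = 7.85781 kN/m³.
Let θ = 64° be the plate's angle to the horizontal; measure y along the incline from where the plane meets the free surface. Vertical depth h = y·sinθ with sinθ = 0.898794.
The centroid is at the centre, 1.285 m below the top of the plate, so y_c = 5.04 + 1.285 = 6.325 m and h_c = 6.325 × 0.898794 = 5.68487 m.
A = π(1.285)² = 5.18748 m².
Resultant F = γ·h_c·A = 7.85781 × 5.68487 × 5.18748 = 231.728 kN.
I_c = πr⁴/4 = π × 1.285⁴/4 = 2.14142 m⁴.
Centre of pressure: y_p = y_c + I_c/(y_c·A) = 6.325 + 2.14142/(6.325 × 5.18748) = 6.325 + 0.0652657 = 6.39027 m along the plane.
Vertically, h_p = y_p·sinθ = 6.39027 × 0.898794 = 5.74354 m.

h_p = 5.74 m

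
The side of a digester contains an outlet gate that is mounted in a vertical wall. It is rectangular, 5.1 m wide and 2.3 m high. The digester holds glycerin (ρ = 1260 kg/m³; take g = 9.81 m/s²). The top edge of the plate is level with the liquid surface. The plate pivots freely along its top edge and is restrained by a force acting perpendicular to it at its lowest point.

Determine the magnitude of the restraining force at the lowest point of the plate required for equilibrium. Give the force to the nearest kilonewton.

P ≈ 111 kN

γ = ρg = 1260 × 9.81 / 1000 = 12.3606 kN/m³.
The centroid lies 2.3/2 = 1.15 m below the top edge, so the centroid depth is h_c = 1.15 m.
A = 5.1 × 2.3 = 11.73 m².
Resultant F = γ·h_c·A = 12.3606 × 1.15 × 11.73 = 166.738 kN.
I_c = b·h³/12 = 5.1 × 2.3³/12 = 5.17097 m⁴.
Centre of pressure: y_p = y_c + I_c/(y_c·A) = 1.15 + 5.17097/(1.15 × 11.73) = 1.15 + 0.383333 = 1.53333 m along the plane.
The resultant acts 1.15 + 0.383333 = 1.53333 m (along the plate) below the hinge at the top edge, so the moment about the hinge is M = F × 1.53333 = 166.738 × 1.53333 = 255.664 kN·m.
A normal force at the bottom, 2.3 m from the hinge, must supply this moment: P = 255.664/2.3 = 111.158 kN.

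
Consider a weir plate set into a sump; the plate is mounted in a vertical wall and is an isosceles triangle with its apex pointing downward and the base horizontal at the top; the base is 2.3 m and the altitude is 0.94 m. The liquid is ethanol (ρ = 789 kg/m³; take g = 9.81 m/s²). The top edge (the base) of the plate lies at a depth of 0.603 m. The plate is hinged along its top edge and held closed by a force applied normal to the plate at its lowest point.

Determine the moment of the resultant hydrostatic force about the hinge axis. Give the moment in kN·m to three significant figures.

M ≈ 2.81 kN·m

γ = ρg = 789 × 9.81 / 1000 = 7.74009 kN/m³.
With the apex down, the centroid sits h/3 = 0.94/3 = 0.313333 m below the base (the top edge), so the centroid depth is h_c = 0.603 + 0.313333 = 0.916333 m.
A = ½ × 2.3 × 0.94 = 1.081 m².
Resultant F = γ·h_c·A = 7.74009 × 0.916333 × 1.081 = 7.66699 kN.
I_c = b·h³/36 = 2.3 × 0.94³/36 = 0.0530651 m⁴.
Centre of pressure: y_p = y_c + I_c/(y_c·A) = 0.916333 + 0.0530651/(0.916333 × 1.081) = 0.916333 + 0.053571 = 0.969904 m along the plane.
The resultant acts 0.313333 + 0.053571 = 0.366904 m (along the plate) below the hinge at the top edge, so the moment about the hinge is M = F × 0.366904 = 7.66699 × 0.366904 = 2.81305 kN·m.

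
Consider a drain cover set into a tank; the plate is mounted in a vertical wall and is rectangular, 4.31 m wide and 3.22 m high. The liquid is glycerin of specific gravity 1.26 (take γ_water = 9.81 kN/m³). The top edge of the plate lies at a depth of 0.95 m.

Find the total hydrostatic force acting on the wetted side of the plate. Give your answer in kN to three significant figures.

F ≈ 439 kN

γ = 1.26 × 9.81 = 12.3606 kN/m³.
The centroid lies 3.22/2 = 1.61 m below the top edge, so the centroid depth is h_c = 0.95 + 1.61 = 2.56 m.
A = 4.31 × 3.22 = 13.8782 m².
Resultant F = γ·h_c·A = 12.3606 × 2.56 × 13.8782 = 439.15 kN.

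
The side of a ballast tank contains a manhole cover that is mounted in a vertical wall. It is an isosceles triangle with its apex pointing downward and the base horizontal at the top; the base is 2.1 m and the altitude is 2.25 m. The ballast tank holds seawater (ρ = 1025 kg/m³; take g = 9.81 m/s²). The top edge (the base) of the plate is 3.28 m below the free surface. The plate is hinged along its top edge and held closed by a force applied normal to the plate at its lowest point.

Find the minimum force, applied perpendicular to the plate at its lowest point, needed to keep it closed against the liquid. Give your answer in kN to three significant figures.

γ = ρg = 1025 × 9.81 / 1000 = 10.05525 kN/m³.
With the apex down, the centroid sits h/3 = 2.25/3 = 0.75 m below the base (the top edge), so the centroid depth is h_c = 3.28 + 0.75 = 4.03 m.
A = ½ × 2.1 × 2.25 = 2.3625 m².
Resultant F = γ·h_c·A = 10.05525 × 4.03 × 2.3625 = 95.7348 kN.
I_c = b·h³/36 = 2.1 × 2.25³/36 = 0.664453 m⁴.
Centre of pressure: y_p = y_c + I_c/(y_c·A) = 4.03 + 0.664453/(4.03 × 2.3625) = 4.03 + 0.0697891 = 4.09979 m along the plane.
The resultant acts 0.75 + 0.0697891 = 0.819789 m (along the plate) below the hinge at the top edge, so the moment about the hinge is M = F × 0.819789 = 95.7348 × 0.819789 = 78.4823 kN·m.
A normal force at the bottom, 2.25 m from the hinge, must supply this moment: P = 78.4823/2.25 = 34.881 kN.

P ≈ 34.9 kN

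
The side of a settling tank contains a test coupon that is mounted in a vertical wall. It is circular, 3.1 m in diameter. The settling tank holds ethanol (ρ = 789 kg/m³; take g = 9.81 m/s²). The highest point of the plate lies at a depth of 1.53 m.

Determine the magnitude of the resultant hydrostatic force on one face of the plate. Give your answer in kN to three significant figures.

F ≈ 180 kN

γ = ρg = 789 × 9.81 / 1000 = 7.74009 kN/m³.
The centroid is at the centre, 1.55 m below the top of the plate, so the centroid depth is h_c = 1.53 + 1.55 = 3.08 m.
A = π(1.55)² = 7.54768 m².
Resultant F = γ·h_c·A = 7.74009 × 3.08 × 7.54768 = 179.933 kN.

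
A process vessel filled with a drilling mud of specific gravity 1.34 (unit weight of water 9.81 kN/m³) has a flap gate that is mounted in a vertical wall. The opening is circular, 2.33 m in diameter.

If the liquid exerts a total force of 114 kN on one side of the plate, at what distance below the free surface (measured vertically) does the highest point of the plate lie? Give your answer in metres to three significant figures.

γ = 1.34 × 9.81 = 13.1454 kN/m³.
A = π(1.165)² = 4.26385 m².
From F = γ·h_c·A, the centroid depth is h_c = 114/(13.1454 × 4.26385) = 2.0339 m.
The centroid is at the centre, 1.165 m below the top of the plate, so the highest point sits at h_top = 2.0339 − 1.165 = 0.8689 m below the surface.

d_top ≈ 0.869 m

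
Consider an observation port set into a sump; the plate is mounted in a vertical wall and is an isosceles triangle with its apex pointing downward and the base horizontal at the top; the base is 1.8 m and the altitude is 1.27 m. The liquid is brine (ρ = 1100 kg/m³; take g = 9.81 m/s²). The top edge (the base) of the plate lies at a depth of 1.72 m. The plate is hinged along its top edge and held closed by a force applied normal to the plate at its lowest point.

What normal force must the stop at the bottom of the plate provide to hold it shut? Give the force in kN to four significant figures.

P ≈ 9.682 kN

γ = ρg = 1100 × 9.81 / 1000 = 10.791 kN/m³.
With the apex down, the centroid sits h/3 = 1.27/3 = 0.423333 m below the base (the top edge), so the centroid depth is h_c = 1.72 + 0.423333 = 2.14333 m.
A = ½ × 1.8 × 1.27 = 1.143 m².
Resultant F = γ·h_c·A = 10.791 × 2.14333 × 1.143 = 26.4361 kN.
I_c = b·h³/36 = 1.8 × 1.27³/36 = 0.102419 m⁴.
Centre of pressure: y_p = y_c + I_c/(y_c·A) = 2.14333 + 0.102419/(2.14333 × 1.143) = 2.14333 + 0.0418066 = 2.18514 m along the plane.
The resultant acts 0.423333 + 0.0418066 = 0.46514 m (along the plate) below the hinge at the top edge, so the moment about the hinge is M = F × 0.46514 = 26.4361 × 0.46514 = 12.2965 kN·m.
A normal force at the bottom, 1.27 m from the hinge, must supply this moment: P = 12.2965/1.27 = 9.68228 kN.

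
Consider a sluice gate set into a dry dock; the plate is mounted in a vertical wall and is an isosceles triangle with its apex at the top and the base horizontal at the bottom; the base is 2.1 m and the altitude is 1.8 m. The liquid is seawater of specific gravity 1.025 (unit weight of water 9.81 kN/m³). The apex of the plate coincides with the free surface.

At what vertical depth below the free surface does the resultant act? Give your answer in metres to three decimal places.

h_p = 1.350 m

γ = 1.025 × 9.81 = 10.05525 kN/m³.
With the apex up, the centroid sits 2h/3 = 2 × 1.8/3 = 1.2 m below the apex, so the centroid depth is h_c = 1.2 m.
A = ½ × 2.1 × 1.8 = 1.89 m².
Resultant F = γ·h_c·A = 10.05525 × 1.2 × 1.89 = 22.8053 kN.
I_c = b·h³/36 = 2.1 × 1.8³/36 = 0.3402 m⁴.
Centre of pressure: y_p = y_c + I_c/(y_c·A) = 1.2 + 0.3402/(1.2 × 1.89) = 1.2 + 0.15 = 1.35 m along the plane.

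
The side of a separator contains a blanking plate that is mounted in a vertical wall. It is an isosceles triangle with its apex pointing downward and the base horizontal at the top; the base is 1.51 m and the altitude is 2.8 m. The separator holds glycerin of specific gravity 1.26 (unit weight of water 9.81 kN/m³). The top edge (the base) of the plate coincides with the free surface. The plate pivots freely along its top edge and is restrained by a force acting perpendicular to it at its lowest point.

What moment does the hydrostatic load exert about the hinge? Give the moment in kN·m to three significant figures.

γ = 1.26 × 9.81 = 12.3606 kN/m³.
With the apex down, the centroid sits h/3 = 2.8/3 = 0.933333 m below the base (the top edge), so the centroid depth is h_c = 0.933333 m.
A = ½ × 1.51 × 2.8 = 2.114 m².
Resultant F = γ·h_c·A = 12.3606 × 0.933333 × 2.114 = 24.3883 kN.
I_c = b·h³/36 = 1.51 × 2.8³/36 = 0.920764 m⁴.
Centre of pressure: y_p = y_c + I_c/(y_c·A) = 0.933333 + 0.920764/(0.933333 × 2.114) = 0.933333 + 0.466667 = 1.4 m along the plane.
The resultant acts 0.933333 + 0.466667 = 1.4 m (along the plate) below the hinge at the top edge, so the moment about the hinge is M = F × 1.4 = 24.3883 × 1.4 = 34.1436 kN·m.

M ≈ 34.1 kN·m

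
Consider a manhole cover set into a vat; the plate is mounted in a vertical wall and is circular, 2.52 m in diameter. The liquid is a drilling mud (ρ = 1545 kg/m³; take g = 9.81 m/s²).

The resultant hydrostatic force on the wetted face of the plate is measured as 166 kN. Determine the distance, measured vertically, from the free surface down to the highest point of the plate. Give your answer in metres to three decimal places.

γ = ρg = 1545 × 9.81 / 1000 = 15.15645 kN/m³.
A = π(1.26)² = 4.98759 m².
From F = γ·h_c·A, the centroid depth is h_c = 166/(15.15645 × 4.98759) = 2.19594 m.
The centroid is at the centre, 1.26 m below the top of the plate, so the highest point sits at h_top = 2.19594 − 1.26 = 0.93594 m below the surface.

d_top ≈ 0.936 m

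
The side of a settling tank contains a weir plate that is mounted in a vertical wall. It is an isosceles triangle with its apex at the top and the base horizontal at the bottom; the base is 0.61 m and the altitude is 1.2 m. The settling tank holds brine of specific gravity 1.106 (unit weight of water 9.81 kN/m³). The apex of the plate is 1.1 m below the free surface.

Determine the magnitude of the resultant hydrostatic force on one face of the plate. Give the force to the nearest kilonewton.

γ = 1.106 × 9.81 = 10.84986 kN/m³.
With the apex up, the centroid sits 2h/3 = 2 × 1.2/3 = 0.8 m below the apex, so the centroid depth is h_c = 1.1 + 0.8 = 1.9 m.
A = ½ × 0.61 × 1.2 = 0.366 m².
Resultant F = γ·h_c·A = 10.84986 × 1.9 × 0.366 = 7.54499 kN.

F ≈ 8 kN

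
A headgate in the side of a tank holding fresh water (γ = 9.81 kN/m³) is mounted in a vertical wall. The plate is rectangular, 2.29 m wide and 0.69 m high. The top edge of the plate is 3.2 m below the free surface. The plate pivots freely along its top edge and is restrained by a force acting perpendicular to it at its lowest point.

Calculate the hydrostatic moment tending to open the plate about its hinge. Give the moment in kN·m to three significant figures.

M ≈ 19.6 kN·m

γ = 9.81 kN/m³.
The centroid lies 0.69/2 = 0.345 m below the top edge, so the centroid depth is h_c = 3.2 + 0.345 = 3.545 m.
A = 2.29 × 0.69 = 1.5801 m².
Resultant F = γ·h_c·A = 9.81 × 3.545 × 1.5801 = 54.9503 kN.
I_c = b·h³/12 = 2.29 × 0.69³/12 = 0.0626905 m⁴.
Centre of pressure: y_p = y_c + I_c/(y_c·A) = 3.545 + 0.0626905/(3.545 × 1.5801) = 3.545 + 0.0111918 = 3.55619 m along the plane.
The resultant acts 0.345 + 0.0111918 = 0.356192 m (along the plate) below the hinge at the top edge, so the moment about the hinge is M = F × 0.356192 = 54.9503 × 0.356192 = 19.5729 kN·m.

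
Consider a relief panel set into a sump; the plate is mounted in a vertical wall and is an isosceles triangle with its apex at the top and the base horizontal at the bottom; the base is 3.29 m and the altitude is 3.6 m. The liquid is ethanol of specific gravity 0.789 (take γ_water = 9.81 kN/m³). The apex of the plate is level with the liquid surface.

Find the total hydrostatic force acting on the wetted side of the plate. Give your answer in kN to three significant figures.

γ = 0.789 × 9.81 = 7.74009 kN/m³.
With the apex up, the centroid sits 2h/3 = 2 × 3.6/3 = 2.4 m below the apex, so the centroid depth is h_c = 2.4 m.
A = ½ × 3.29 × 3.6 = 5.922 m².
Resultant F = γ·h_c·A = 7.74009 × 2.4 × 5.922 = 110.008 kN.

F ≈ 110 kN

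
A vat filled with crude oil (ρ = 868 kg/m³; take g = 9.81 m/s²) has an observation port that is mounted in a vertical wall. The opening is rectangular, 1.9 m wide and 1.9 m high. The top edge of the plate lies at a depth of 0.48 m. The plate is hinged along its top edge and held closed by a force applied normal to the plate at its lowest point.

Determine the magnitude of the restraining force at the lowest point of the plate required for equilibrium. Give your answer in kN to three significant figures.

γ = ρg = 868 × 9.81 / 1000 = 8.51508 kN/m³.
The centroid lies 1.9/2 = 0.95 m below the top edge, so the centroid depth is h_c = 0.48 + 0.95 = 1.43 m.
A = 1.9 × 1.9 = 3.61 m².
Resultant F = γ·h_c·A = 8.51508 × 1.43 × 3.61 = 43.9574 kN.
I_c = b·h³/12 = 1.9 × 1.9³/12 = 1.08601 m⁴.
Centre of pressure: y_p = y_c + I_c/(y_c·A) = 1.43 + 1.08601/(1.43 × 3.61) = 1.43 + 0.210373 = 1.64037 m along the plane.
The resultant acts 0.95 + 0.210373 = 1.16037 m (along the plate) below the hinge at the top edge, so the moment about the hinge is M = F × 1.16037 = 43.9574 × 1.16037 = 51.0068 kN·m.
A normal force at the bottom, 1.9 m from the hinge, must supply this moment: P = 51.0068/1.9 = 26.8457 kN.

P ≈ 26.8 kN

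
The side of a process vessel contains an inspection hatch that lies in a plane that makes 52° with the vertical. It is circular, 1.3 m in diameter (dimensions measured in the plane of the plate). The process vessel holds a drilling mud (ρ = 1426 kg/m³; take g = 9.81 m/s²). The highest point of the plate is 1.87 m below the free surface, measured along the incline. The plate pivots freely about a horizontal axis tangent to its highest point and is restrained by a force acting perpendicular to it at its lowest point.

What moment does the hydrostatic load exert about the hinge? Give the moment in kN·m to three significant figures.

M ≈ 19.9 kN·m

γ = ρg = 1426 × 9.81 / 1000 = 13.98906 kN/m³.
The plate makes 52° with the vertical, i.e. θ = 90° − 52° = 38° to the horizontal. Measuring y along the incline from the free-surface line, vertical depth h = y·sinθ with sinθ = 0.615661.
The centroid is at the centre, 0.65 m below the top of the plate, so y_c = 1.87 + 0.65 = 2.52 m and h_c = 2.52 × 0.615661 = 1.55147 m.
A = π(0.65)² = 1.32732 m².
Resultant F = γ·h_c·A = 13.98906 × 1.55147 × 1.32732 = 28.8076 kN.
I_c = πr⁴/4 = π × 0.65⁴/4 = 0.140198 m⁴.
Centre of pressure: y_p = y_c + I_c/(y_c·A) = 2.52 + 0.140198/(2.52 × 1.32732) = 2.52 + 0.0419146 = 2.56191 m along the plane.
The resultant acts 0.65 + 0.0419146 = 0.691915 m (along the plate) below the hinge at the top edge, so the moment about the hinge is M = F × 0.691915 = 28.8076 × 0.691915 = 19.9324 kN·m.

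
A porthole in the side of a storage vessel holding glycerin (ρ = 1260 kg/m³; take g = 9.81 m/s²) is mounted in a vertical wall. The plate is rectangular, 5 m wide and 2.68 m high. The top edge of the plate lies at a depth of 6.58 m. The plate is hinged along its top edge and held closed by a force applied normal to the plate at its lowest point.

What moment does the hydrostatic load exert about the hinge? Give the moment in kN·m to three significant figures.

γ = ρg = 1260 × 9.81 / 1000 = 12.3606 kN/m³.
The centroid lies 2.68/2 = 1.34 m below the top edge, so the centroid depth is h_c = 6.58 + 1.34 = 7.92 m.
A = 5 × 2.68 = 13.4 m².
Resultant F = γ·h_c·A = 12.3606 × 7.92 × 13.4 = 1311.81 kN.
I_c = b·h³/12 = 5 × 2.68³/12 = 8.02035 m⁴.
Centre of pressure: y_p = y_c + I_c/(y_c·A) = 7.92 + 8.02035/(7.92 × 13.4) = 7.92 + 0.0755724 = 7.99557 m along the plane.
The resultant acts 1.34 + 0.0755724 = 1.41557 m (along the plate) below the hinge at the top edge, so the moment about the hinge is M = F × 1.41557 = 1311.81 × 1.41557 = 1856.96 kN·m.

M ≈ 1860 kN·m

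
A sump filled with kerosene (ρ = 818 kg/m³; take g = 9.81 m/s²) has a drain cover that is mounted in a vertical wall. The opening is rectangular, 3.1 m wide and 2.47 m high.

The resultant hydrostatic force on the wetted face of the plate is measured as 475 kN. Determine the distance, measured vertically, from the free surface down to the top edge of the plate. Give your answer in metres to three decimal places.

d_top ≈ 6.496 m

γ = ρg = 818 × 9.81 / 1000 = 8.02458 kN/m³.
A = 3.1 × 2.47 = 7.657 m².
From F = γ·h_c·A, the centroid depth is h_c = 475/(8.02458 × 7.657) = 7.73059 m.
The centroid lies 2.47/2 = 1.235 m below the top edge, so the top edge sits at h_top = 7.73059 − 1.235 = 6.49559 m below the surface.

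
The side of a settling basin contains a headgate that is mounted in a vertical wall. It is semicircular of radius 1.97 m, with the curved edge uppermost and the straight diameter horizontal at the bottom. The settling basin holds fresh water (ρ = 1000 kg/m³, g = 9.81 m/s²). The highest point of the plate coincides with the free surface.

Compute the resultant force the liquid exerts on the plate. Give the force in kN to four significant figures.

γ = ρg = 1000 × 9.81 = 9810 N/m³ = 9.81 kN/m³.
The centroid lies 4r/(3π) = 0.836094 m above the diameter, so r − 4r/(3π) = 1.97 − 0.836094 = 1.13391 m below the topmost point, so the centroid depth is h_c = 1.13391 m.
A = πr²/2 = π × 1.97²/2 = 6.0961 m².
Resultant F = γ·h_c·A = 9.81 × 1.13391 × 6.0961 = 67.8109 kN.

F ≈ 67.81 kN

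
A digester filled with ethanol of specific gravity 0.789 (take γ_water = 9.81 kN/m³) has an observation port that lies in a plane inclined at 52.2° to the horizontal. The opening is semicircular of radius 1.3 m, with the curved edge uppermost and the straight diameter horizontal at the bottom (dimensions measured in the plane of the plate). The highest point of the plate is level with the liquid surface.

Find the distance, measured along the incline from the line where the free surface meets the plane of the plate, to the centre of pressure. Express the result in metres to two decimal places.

γ = 0.789 × 9.81 = 7.74009 kN/m³.
Let θ = 52.2° be the plate's angle to the horizontal; measure y along the incline from where the plane meets the free surface. Vertical depth h = y·sinθ with sinθ = 0.790155.
The centroid lies 4r/(3π) = 0.551737 m above the diameter, so r − 4r/(3π) = 1.3 − 0.551737 = 0.748263 m below the topmost point, so y_c = 0.748263 m and h_c = 0.748263 × 0.790155 = 0.591244 m.
A = πr²/2 = π × 1.3²/2 = 2.65465 m².
Resultant F = γ·h_c·A = 7.74009 × 0.591244 × 2.65465 = 12.1484 kN.
I_c = (π/8 − 8/(9π))·r⁴ = 0.109757 × 1.3⁴ = 0.313477 m⁴.
Centre of pressure: y_p = y_c + I_c/(y_c·A) = 0.748263 + 0.313477/(0.748263 × 2.65465) = 0.748263 + 0.157813 = 0.906076 m along the plane.

y_p = 0.91 m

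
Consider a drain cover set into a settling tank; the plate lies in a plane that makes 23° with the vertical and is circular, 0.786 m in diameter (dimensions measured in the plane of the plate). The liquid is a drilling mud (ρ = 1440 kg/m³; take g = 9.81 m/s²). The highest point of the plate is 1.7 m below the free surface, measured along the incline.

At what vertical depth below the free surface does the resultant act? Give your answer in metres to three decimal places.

γ = ρg = 1440 × 9.81 / 1000 = 14.1264 kN/m³.
The plate makes 23° with the vertical, i.e. θ = 90° − 23° = 67° to the horizontal. Measuring y along the incline from the free-surface line, vertical depth h = y·sinθ with sinθ = 0.920505.
The centroid is at the centre, 0.393 m below the top of the plate, so y_c = 1.7 + 0.393 = 2.093 m and h_c = 2.093 × 0.920505 = 1.92662 m.
A = π(0.393)² = 0.485216 m².
Resultant F = γ·h_c·A = 14.1264 × 1.92662 × 0.485216 = 13.2057 kN.
I_c = πr⁴/4 = π × 0.393⁴/4 = 0.0187353 m⁴.
Centre of pressure: y_p = y_c + I_c/(y_c·A) = 2.093 + 0.0187353/(2.093 × 0.485216) = 2.093 + 0.0184483 = 2.11145 m along the plane.
Vertically, h_p = y_p·sinθ = 2.11145 × 0.920505 = 1.9436 m.

h_p = 1.944 m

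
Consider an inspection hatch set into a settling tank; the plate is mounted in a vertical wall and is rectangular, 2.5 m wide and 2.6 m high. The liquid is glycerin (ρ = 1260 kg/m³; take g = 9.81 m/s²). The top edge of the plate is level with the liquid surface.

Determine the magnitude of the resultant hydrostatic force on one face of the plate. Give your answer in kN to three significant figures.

γ = ρg = 1260 × 9.81 / 1000 = 12.3606 kN/m³.
The centroid lies 2.6/2 = 1.3 m below the top edge, so the centroid depth is h_c = 1.3 m.
A = 2.5 × 2.6 = 6.5 m².
Resultant F = γ·h_c·A = 12.3606 × 1.3 × 6.5 = 104.447 kN.

F ≈ 104 kN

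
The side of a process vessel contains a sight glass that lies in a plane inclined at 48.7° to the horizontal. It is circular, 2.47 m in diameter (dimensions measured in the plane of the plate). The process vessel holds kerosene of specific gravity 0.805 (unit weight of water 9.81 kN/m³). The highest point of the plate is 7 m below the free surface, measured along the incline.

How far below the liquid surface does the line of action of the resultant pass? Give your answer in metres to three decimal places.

γ = 0.805 × 9.81 = 7.89705 kN/m³.
Let θ = 48.7° be the plate's angle to the horizontal; measure y along the incline from where the plane meets the free surface. Vertical depth h = y·sinθ with sinθ = 0.751264.
The centroid is at the centre, 1.235 m below the top of the plate, so y_c = 7 + 1.235 = 8.235 m and h_c = 8.235 × 0.751264 = 6.18666 m.
A = π(1.235)² = 4.79164 m².
Resultant F = γ·h_c·A = 7.89705 × 6.18666 × 4.79164 = 234.102 kN.
I_c = πr⁴/4 = π × 1.235⁴/4 = 1.82708 m⁴.
Centre of pressure: y_p = y_c + I_c/(y_c·A) = 8.235 + 1.82708/(8.235 × 4.79164) = 8.235 + 0.0463031 = 8.2813 m along the plane.
Vertically, h_p = y_p·sinθ = 8.2813 × 0.751264 = 6.22144 m.

h_p = 6.221 m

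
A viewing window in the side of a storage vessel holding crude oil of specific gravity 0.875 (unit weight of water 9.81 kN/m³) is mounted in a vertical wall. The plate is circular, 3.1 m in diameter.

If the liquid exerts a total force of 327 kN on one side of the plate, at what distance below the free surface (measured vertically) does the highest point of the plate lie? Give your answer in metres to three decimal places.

γ = 0.875 × 9.81 = 8.58375 kN/m³.
A = π(1.55)² = 7.54768 m².
From F = γ·h_c·A, the centroid depth is h_c = 327/(8.58375 × 7.54768) = 5.04728 m.
The centroid is at the centre, 1.55 m below the top of the plate, so the highest point sits at h_top = 5.04728 − 1.55 = 3.49728 m below the surface.

d_top ≈ 3.497 m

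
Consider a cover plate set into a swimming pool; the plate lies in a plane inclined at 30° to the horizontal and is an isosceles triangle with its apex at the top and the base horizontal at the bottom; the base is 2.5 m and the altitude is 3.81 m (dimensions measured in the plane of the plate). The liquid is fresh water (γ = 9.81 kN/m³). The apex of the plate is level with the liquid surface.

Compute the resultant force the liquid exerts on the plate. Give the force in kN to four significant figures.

F ≈ 59.33 kN

γ = 9.81 kN/m³.
Let θ = 30° be the plate's angle to the horizontal; measure y along the incline from where the plane meets the free surface. Vertical depth h = y·sinθ with sinθ = 0.500000.
With the apex up, the centroid sits 2h/3 = 2 × 3.81/3 = 2.54 m below the apex, so y_c = 2.54 m and h_c = 2.54 × 0.500000 = 1.27 m.
A = ½ × 2.5 × 3.81 = 4.7625 m².
Resultant F = γ·h_c·A = 9.81 × 1.27 × 4.7625 = 59.3346 kN.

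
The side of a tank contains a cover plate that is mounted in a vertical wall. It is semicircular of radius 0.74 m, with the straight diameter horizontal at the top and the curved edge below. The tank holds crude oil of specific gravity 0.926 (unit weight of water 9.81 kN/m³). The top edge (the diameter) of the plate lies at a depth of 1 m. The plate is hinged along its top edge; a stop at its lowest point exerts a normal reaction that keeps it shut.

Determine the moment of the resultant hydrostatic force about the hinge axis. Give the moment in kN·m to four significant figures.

γ = 0.926 × 9.81 = 9.08406 kN/m³.
The centroid of a semicircle lies 4r/(3π) = 0.314066 m from the diameter, here below the top edge, so the centroid depth is h_c = 1 + 0.314066 = 1.31407 m.
A = πr²/2 = π × 0.74²/2 = 0.860168 m².
Resultant F = γ·h_c·A = 9.08406 × 1.31407 × 0.860168 = 10.2679 kN.
I_c = (π/8 − 8/(9π))·r⁴ = 0.109757 × 0.74⁴ = 0.0329124 m⁴.
Centre of pressure: y_p = y_c + I_c/(y_c·A) = 1.31407 + 0.0329124/(1.31407 × 0.860168) = 1.31407 + 0.0291177 = 1.34319 m along the plane.
The resultant acts 0.314066 + 0.0291177 = 0.343184 m (along the plate) below the hinge at the top edge, so the moment about the hinge is M = F × 0.343184 = 10.2679 × 0.343184 = 3.52378 kN·m.

M ≈ 3.524 kN·m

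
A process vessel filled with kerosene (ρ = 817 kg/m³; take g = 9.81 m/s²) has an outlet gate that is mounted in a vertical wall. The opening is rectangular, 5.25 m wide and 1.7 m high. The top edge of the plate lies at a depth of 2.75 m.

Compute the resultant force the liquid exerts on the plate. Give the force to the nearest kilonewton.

F ≈ 258 kN

γ = ρg = 817 × 9.81 / 1000 = 8.01477 kN/m³.
The centroid lies 1.7/2 = 0.85 m below the top edge, so the centroid depth is h_c = 2.75 + 0.85 = 3.6 m.
A = 5.25 × 1.7 = 8.925 m².
Resultant F = γ·h_c·A = 8.01477 × 3.6 × 8.925 = 257.515 kN.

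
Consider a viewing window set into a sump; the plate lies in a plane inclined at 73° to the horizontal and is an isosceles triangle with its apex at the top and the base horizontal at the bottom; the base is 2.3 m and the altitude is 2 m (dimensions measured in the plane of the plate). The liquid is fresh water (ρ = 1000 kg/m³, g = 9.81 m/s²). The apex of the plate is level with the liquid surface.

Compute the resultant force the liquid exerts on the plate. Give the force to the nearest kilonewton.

F ≈ 29 kN

γ = ρg = 1000 × 9.81 = 9810 N/m³ = 9.81 kN/m³.
Let θ = 73° be the plate's angle to the horizontal; measure y along the incline from where the plane meets the free surface. Vertical depth h = y·sinθ with sinθ = 0.956305.
With the apex up, the centroid sits 2h/3 = 2 × 2/3 = 1.33333 m below the apex, so y_c = 1.33333 m and h_c = 1.33333 × 0.956305 = 1.27507 m.
A = ½ × 2.3 × 2 = 2.3 m².
Resultant F = γ·h_c·A = 9.81 × 1.27507 × 2.3 = 28.7694 kN.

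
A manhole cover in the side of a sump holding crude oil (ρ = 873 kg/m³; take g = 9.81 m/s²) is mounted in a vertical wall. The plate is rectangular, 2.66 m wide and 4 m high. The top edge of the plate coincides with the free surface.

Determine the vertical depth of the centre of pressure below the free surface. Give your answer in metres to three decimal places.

h_p = 2.667 m

γ = ρg = 873 × 9.81 / 1000 = 8.56413 kN/m³.
The centroid lies 4/2 = 2 m below the top edge, so the centroid depth is h_c = 2 m.
A = 2.66 × 4 = 10.64 m².
Resultant F = γ·h_c·A = 8.56413 × 2 × 10.64 = 182.245 kN.
I_c = b·h³/12 = 2.66 × 4³/12 = 14.1867 m⁴.
Centre of pressure: y_p = y_c + I_c/(y_c·A) = 2 + 14.1867/(2 × 10.64) = 2 + 0.666668 = 2.66667 m along the plane.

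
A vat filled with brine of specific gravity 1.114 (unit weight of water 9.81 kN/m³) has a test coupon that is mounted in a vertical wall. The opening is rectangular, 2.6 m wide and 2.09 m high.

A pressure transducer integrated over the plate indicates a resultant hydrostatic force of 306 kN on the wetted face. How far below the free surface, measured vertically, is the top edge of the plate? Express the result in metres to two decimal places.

γ = 1.114 × 9.81 = 10.92834 kN/m³.
A = 2.6 × 2.09 = 5.434 m².
From F = γ·h_c·A, the centroid depth is h_c = 306/(10.92834 × 5.434) = 5.15285 m.
The centroid lies 2.09/2 = 1.045 m below the top edge, so the top edge sits at h_top = 5.15285 − 1.045 = 4.10785 m below the surface.

d_top ≈ 4.11 m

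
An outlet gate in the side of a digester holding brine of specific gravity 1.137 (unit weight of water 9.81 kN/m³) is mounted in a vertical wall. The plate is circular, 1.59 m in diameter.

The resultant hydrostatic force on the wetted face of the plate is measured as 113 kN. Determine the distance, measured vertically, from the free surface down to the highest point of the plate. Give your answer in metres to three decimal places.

d_top ≈ 4.307 m

γ = 1.137 × 9.81 = 11.15397 kN/m³.
A = π(0.795)² = 1.98557 m².
From F = γ·h_c·A, the centroid depth is h_c = 113/(11.15397 × 1.98557) = 5.10227 m.
The centroid is at the centre, 0.795 m below the top of the plate, so the highest point sits at h_top = 5.10227 − 0.795 = 4.30727 m below the surface.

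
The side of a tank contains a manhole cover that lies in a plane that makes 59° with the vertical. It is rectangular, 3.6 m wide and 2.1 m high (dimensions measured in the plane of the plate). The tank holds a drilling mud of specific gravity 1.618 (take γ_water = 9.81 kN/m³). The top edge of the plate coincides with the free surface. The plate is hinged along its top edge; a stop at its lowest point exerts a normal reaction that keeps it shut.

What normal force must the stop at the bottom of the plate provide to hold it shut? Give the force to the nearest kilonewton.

P ≈ 43 kN

γ = 1.618 × 9.81 = 15.87258 kN/m³.
The plate makes 59° with the vertical, i.e. θ = 90° − 59° = 31° to the horizontal. Measuring y along the incline from the free-surface line, vertical depth h = y·sinθ with sinθ = 0.515038.
The centroid lies 2.1/2 = 1.05 m below the top edge, so y_c = 1.05 m and h_c = 1.05 × 0.515038 = 0.54079 m.
A = 3.6 × 2.1 = 7.56 m².
Resultant F = γ·h_c·A = 15.87258 × 0.54079 × 7.56 = 64.893 kN.
I_c = b·h³/12 = 3.6 × 2.1³/12 = 2.7783 m⁴.
Centre of pressure: y_p = y_c + I_c/(y_c·A) = 1.05 + 2.7783/(1.05 × 7.56) = 1.05 + 0.35 = 1.4 m along the plane.
The resultant acts 1.05 + 0.35 = 1.4 m (along the plate) below the hinge at the top edge, so the moment about the hinge is M = F × 1.4 = 64.893 × 1.4 = 90.8502 kN·m.
A normal force at the bottom, 2.1 m from the hinge, must supply this moment: P = 90.8502/2.1 = 43.262 kN.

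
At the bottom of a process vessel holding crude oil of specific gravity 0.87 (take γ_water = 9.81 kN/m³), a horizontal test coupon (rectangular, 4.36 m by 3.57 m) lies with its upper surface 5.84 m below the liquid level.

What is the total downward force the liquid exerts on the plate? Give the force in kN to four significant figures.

F ≈ 775.8 kN

γ = 0.87 × 9.81 = 8.5347 kN/m³.
The plate is horizontal, so pressure is uniform at p = γ·h = 8.5347 × 5.84 = 49.8426 kN/m².
A = 4.36 × 3.57 = 15.5652 m².
F = p·A = 49.8426 × 15.5652 = 775.81 kN.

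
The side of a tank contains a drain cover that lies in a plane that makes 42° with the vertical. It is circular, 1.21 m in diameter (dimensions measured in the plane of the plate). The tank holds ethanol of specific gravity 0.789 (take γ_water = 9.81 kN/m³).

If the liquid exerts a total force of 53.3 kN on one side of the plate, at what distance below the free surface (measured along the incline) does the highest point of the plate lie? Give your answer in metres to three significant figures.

γ = 0.789 × 9.81 = 7.74009 kN/m³.
A = π(0.605)² = 1.1499 m².
From F = γ·h_c·A, the centroid depth is h_c = 53.3/(7.74009 × 1.1499) = 5.98854 m.
The plate makes 42° with the vertical, i.e. θ = 90° − 42° = 48° to the horizontal. Measuring y along the incline from the free-surface line, vertical depth h = y·sinθ with sinθ = 0.743145.
Along the incline, y_c = h_c/sinθ = 5.98854/0.743145 = 8.05837 m.
The centroid is at the centre, 0.605 m below the top of the plate, so the highest point sits at y_top = 8.05837 − 0.605 = 7.45337 m along the incline.

y_top ≈ 7.45 m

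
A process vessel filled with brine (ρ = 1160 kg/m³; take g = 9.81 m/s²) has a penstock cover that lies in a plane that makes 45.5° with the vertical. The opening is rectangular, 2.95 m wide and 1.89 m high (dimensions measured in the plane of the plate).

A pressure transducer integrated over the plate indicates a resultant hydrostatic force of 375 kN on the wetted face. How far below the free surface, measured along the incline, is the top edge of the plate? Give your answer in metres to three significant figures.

γ = ρg = 1160 × 9.81 / 1000 = 11.3796 kN/m³.
A = 2.95 × 1.89 = 5.5755 m².
From F = γ·h_c·A, the centroid depth is h_c = 375/(11.3796 × 5.5755) = 5.91045 m.
The plate makes 45.5° with the vertical, i.e. θ = 90° − 45.5° = 44.5° to the horizontal. Measuring y along the incline from the free-surface line, vertical depth h = y·sinθ with sinθ = 0.700909.
Along the incline, y_c = h_c/sinθ = 5.91045/0.700909 = 8.43255 m.
The centroid lies 1.89/2 = 0.945 m below the top edge, so the top edge sits at y_top = 8.43255 − 0.945 = 7.48755 m along the incline.

y_top ≈ 7.49 m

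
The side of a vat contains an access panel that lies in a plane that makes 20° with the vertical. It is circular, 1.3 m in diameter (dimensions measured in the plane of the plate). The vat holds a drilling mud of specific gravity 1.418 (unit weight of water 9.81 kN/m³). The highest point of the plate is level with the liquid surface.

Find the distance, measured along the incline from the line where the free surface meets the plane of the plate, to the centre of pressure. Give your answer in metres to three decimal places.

y_p = 0.813 m

γ = 1.418 × 9.81 = 13.91058 kN/m³.
The plate makes 20° with the vertical, i.e. θ = 90° − 20° = 70° to the horizontal. Measuring y along the incline from the free-surface line, vertical depth h = y·sinθ with sinθ = 0.939693.
The centroid is at the centre, 0.65 m below the top of the plate, so y_c = 0.65 m and h_c = 0.65 × 0.939693 = 0.6108 m.
A = π(0.65)² = 1.32732 m².
Resultant F = γ·h_c·A = 13.91058 × 0.6108 × 1.32732 = 11.2777 kN.
I_c = πr⁴/4 = π × 0.65⁴/4 = 0.140198 m⁴.
Centre of pressure: y_p = y_c + I_c/(y_c·A) = 0.65 + 0.140198/(0.65 × 1.32732) = 0.65 + 0.1625 = 0.8125 m along the plane.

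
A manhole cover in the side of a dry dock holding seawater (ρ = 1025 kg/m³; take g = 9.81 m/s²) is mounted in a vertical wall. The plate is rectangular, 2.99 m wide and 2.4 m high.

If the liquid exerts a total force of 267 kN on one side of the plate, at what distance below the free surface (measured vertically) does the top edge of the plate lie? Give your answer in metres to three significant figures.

d_top ≈ 2.50 m

γ = ρg = 1025 × 9.81 / 1000 = 10.05525 kN/m³.
A = 2.99 × 2.4 = 7.176 m².
From F = γ·h_c·A, the centroid depth is h_c = 267/(10.05525 × 7.176) = 3.70029 m.
The centroid lies 2.4/2 = 1.2 m below the top edge, so the top edge sits at h_top = 3.70029 − 1.2 = 2.50029 m below the surface.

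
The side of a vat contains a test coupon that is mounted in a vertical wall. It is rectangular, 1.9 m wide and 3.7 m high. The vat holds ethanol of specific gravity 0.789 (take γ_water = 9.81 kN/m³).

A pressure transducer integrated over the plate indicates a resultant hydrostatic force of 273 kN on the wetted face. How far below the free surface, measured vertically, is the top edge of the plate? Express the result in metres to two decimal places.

γ = 0.789 × 9.81 = 7.74009 kN/m³.
A = 1.9 × 3.7 = 7.03 m².
From F = γ·h_c·A, the centroid depth is h_c = 273/(7.74009 × 7.03) = 5.0172 m.
The centroid lies 3.7/2 = 1.85 m below the top edge, so the top edge sits at h_top = 5.0172 − 1.85 = 3.1672 m below the surface.

d_top ≈ 3.17 m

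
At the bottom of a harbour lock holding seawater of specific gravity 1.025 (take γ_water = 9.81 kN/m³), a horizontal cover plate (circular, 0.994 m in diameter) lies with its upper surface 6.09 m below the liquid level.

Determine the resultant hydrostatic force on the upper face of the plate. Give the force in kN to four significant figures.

γ = 1.025 × 9.81 = 10.05525 kN/m³.
The plate is horizontal, so pressure is uniform at p = γ·h = 10.05525 × 6.09 = 61.2365 kN/m².
A = π(0.497)² = 0.776002 m².
F = p·A = 61.2365 × 0.776002 = 47.5196 kN.

F ≈ 47.52 kN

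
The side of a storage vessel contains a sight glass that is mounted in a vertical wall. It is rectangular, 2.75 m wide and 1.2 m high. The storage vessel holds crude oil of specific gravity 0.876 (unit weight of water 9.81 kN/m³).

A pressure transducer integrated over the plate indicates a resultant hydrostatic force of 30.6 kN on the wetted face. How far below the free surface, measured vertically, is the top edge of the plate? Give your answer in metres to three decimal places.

d_top ≈ 0.479 m

γ = 0.876 × 9.81 = 8.59356 kN/m³.
A = 2.75 × 1.2 = 3.3 m².
From F = γ·h_c·A, the centroid depth is h_c = 30.6/(8.59356 × 3.3) = 1.07903 m.
The centroid lies 1.2/2 = 0.6 m below the top edge, so the top edge sits at h_top = 1.07903 − 0.6 = 0.47903 m below the surface.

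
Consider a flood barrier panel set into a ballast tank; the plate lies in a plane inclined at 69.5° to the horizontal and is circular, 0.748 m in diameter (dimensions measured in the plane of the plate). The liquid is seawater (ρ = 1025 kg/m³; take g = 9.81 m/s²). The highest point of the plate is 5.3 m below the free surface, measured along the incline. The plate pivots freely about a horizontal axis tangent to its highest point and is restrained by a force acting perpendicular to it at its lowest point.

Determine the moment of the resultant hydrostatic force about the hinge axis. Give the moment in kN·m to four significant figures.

M ≈ 8.928 kN·m

γ = ρg = 1025 × 9.81 / 1000 = 10.05525 kN/m³.
Let θ = 69.5° be the plate's angle to the horizontal; measure y along the incline from where the plane meets the free surface. Vertical depth h = y·sinθ with sinθ = 0.936672.
The centroid is at the centre, 0.374 m below the top of the plate, so y_c = 5.3 + 0.374 = 5.674 m and h_c = 5.674 × 0.936672 = 5.31468 m.
A = π(0.374)² = 0.439433 m².
Resultant F = γ·h_c·A = 10.05525 × 5.31468 × 0.439433 = 23.4835 kN.
I_c = πr⁴/4 = π × 0.374⁴/4 = 0.0153665 m⁴.
Centre of pressure: y_p = y_c + I_c/(y_c·A) = 5.674 + 0.0153665/(5.674 × 0.439433) = 5.674 + 0.00616301 = 5.68016 m along the plane.
The resultant acts 0.374 + 0.00616301 = 0.380163 m (along the plate) below the hinge at the top edge, so the moment about the hinge is M = F × 0.380163 = 23.4835 × 0.380163 = 8.92756 kN·m.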